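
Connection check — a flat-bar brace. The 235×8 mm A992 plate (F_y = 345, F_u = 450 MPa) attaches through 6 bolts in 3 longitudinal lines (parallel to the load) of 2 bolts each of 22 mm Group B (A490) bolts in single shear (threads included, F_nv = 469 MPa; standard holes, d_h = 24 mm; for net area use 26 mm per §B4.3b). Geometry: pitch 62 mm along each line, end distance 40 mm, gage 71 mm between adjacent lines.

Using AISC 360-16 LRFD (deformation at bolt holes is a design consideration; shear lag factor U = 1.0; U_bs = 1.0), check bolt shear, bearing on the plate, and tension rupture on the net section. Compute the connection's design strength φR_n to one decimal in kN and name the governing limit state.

Bolt shear: A_b = π(22)²/4 = 380.13 mm². φR_n = 0.75 × 469 × 380.13 × 6 × 1 = 802.3 kN.
Bearing (8 mm plate, F_u = 450 MPa): end bolts L_c = 40 − 24/2 = 28, R_n = min(1.2×28×8×450, 2.4×22×8×450) = 120.96 kN/bolt; interior L_c = 62 − 24 = 38, R_n = 164.16 kN/bolt. φR_n = 0.75 × (3×120.96 + 3×164.16) = 641.5 kN.
Tension rupture (net): A_n = (235 − 3×26)×8 = 1256 mm² (U = 1.0, A_e = A_n). φR_n = 0.75 × 450 × 1256 = 423.9 kN.
Governing: min(802.3, 641.5, 423.9) = 423.9 kN → net-section rupture.

423.9 kN (net-section rupture governs)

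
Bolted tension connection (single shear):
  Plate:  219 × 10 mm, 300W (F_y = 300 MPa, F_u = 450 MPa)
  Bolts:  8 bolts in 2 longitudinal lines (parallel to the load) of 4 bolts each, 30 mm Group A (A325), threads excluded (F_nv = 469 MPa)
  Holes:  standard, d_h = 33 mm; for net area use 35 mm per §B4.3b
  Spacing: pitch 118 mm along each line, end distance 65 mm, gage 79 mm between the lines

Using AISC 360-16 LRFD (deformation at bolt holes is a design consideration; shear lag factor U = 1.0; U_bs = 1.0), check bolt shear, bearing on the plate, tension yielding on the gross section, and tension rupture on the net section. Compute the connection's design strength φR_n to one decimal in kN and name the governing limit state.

502.9 kN (net-section rupture governs)

Bolt shear: A_b = π(30)²/4 = 706.86 mm². φR_n = 0.75 × 469 × 706.86 × 8 × 1 = 1989.1 kN.
Bearing (10 mm plate, F_u = 450 MPa): end bolts L_c = 65 − 33/2 = 48.5, R_n = min(1.2×48.5×10×450, 2.4×30×10×450) = 261.9 kN/bolt; interior L_c = 118 − 33 = 85, R_n = 324 kN/bolt. φR_n = 0.75 × (2×261.9 + 6×324) = 1850.9 kN.
Tension yield (gross): A_g = 219×10 = 2190 mm². φR_n = 0.90 × 300 × 2190 = 591.3 kN.
Tension rupture (net): A_n = (219 − 2×35)×10 = 1490 mm² (U = 1.0, A_e = A_n). φR_n = 0.75 × 450 × 1490 = 502.9 kN.
Governing: min(1989.1, 1850.9, 591.3, 502.9) = 502.9 kN → net-section rupture.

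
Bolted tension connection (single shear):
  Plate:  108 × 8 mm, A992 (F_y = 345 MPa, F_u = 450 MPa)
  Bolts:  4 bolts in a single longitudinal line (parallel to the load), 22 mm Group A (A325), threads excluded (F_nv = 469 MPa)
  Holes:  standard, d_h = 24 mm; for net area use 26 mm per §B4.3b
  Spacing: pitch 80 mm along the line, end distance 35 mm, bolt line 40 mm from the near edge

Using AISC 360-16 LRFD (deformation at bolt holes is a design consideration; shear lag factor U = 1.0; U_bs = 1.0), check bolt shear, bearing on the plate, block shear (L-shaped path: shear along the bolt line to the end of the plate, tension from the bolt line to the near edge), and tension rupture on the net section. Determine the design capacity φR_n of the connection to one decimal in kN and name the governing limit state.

Bolt shear: A_b = π(22)²/4 = 380.13 mm². φR_n = 0.75 × 469 × 380.13 × 4 × 1 = 534.8 kN.
Bearing (8 mm plate, F_u = 450 MPa): end bolts L_c = 35 − 24/2 = 23, R_n = min(1.2×23×8×450, 2.4×22×8×450) = 99.36 kN/bolt; interior L_c = 80 − 24 = 56, R_n = 190.08 kN/bolt. φR_n = 0.75 × (1×99.36 + 3×190.08) = 502.2 kN.
Block shear: shear path 1×[35+3×80] = 1×275 mm, A_gv = 2200, A_nv = 1×(275 − 3.5×26)×8 = 1472 mm²; tension to near edge: (40 − 0.5×26)×8 = 216 mm². R_n = min(0.6×450×1472, 0.6×345×2200) + 1.0×450×216 = min(397.44, 455.4) + 97.2 = 494.64 kN. φR_n = 0.75 × 494.64 = 371.0 kN.
Tension rupture (net): A_n = (108 − 1×26)×8 = 656 mm² (U = 1.0, A_e = A_n). φR_n = 0.75 × 450 × 656 = 221.4 kN.
Governing: min(534.8, 502.2, 371.0, 221.4) = 221.4 kN → net-section rupture.

221.4 kN (net-section rupture governs)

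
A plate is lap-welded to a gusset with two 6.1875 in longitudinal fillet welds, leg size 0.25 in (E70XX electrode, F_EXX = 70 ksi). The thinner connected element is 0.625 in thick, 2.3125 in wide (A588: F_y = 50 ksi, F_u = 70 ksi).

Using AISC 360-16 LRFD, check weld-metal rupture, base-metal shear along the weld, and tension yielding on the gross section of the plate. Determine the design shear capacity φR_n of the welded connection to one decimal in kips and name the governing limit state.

65.0 kips (gross-section yield governs)

Weld metal: throat = 0.707×0.25 = 0.17675 in, L = 2×6.1875 = 12.375 in. φR_n = 0.75 × 0.6 × 70 × 0.17675 × 12.375 = 68.9 kips.
Base metal shear (0.625 in plate): yield φR_n = 1.0×0.6×50×0.625×12.375 = 232.0 kips; rupture φR_n = 0.75×0.6×70×0.625×12.375 = 243.6 kips; take 232.0 kips (yield).
Tension yield (gross): A_g = 2.3125×0.625 = 1.4453 in². φR_n = 0.90 × 50 × 1.4453 = 65.0 kips.
Governing: min(68.9, 232.0, 65.0) = 65.0 kips → gross-section yield.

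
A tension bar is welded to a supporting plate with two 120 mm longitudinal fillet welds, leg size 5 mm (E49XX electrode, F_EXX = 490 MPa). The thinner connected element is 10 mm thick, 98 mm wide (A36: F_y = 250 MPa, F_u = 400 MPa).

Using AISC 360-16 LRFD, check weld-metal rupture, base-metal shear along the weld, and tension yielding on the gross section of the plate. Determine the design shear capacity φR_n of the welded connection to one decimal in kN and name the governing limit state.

Weld metal: throat = 0.707×5 = 3.535 mm, L = 2×120 = 240 mm. φR_n = 0.75 × 0.6 × 490 × 3.535 × 240 = 187.1 kN.
Base metal shear (10 mm plate): yield φR_n = 1.0×0.6×250×10×240 = 360.0 kN; rupture φR_n = 0.75×0.6×400×10×240 = 432.0 kN; take 360.0 kN (yield).
Tension yield (gross): A_g = 98×10 = 980 mm². φR_n = 0.90 × 250 × 980 = 220.5 kN.
Governing: min(187.1, 360.0, 220.5) = 187.1 kN → weld metal.

187.1 kN (weld metal governs)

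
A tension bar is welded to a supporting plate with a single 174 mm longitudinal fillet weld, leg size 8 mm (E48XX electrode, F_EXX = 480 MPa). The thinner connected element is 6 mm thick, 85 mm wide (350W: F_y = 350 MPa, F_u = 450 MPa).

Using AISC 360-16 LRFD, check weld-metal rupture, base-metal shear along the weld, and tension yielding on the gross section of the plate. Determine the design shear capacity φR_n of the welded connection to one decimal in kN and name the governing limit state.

Weld metal: throat = 0.707×8 = 5.656 mm, L = 174 mm. φR_n = 0.75 × 0.6 × 480 × 5.656 × 174 = 212.6 kN.
Base metal shear (6 mm plate): yield φR_n = 1.0×0.6×350×6×174 = 219.2 kN; rupture φR_n = 0.75×0.6×450×6×174 = 211.4 kN; take 211.4 kN (rupture).
Tension yield (gross): A_g = 85×6 = 510 mm². φR_n = 0.90 × 350 × 510 = 160.7 kN.
Governing: min(212.6, 211.4, 160.7) = 160.7 kN → gross-section yield.

160.7 kN (gross-section yield governs)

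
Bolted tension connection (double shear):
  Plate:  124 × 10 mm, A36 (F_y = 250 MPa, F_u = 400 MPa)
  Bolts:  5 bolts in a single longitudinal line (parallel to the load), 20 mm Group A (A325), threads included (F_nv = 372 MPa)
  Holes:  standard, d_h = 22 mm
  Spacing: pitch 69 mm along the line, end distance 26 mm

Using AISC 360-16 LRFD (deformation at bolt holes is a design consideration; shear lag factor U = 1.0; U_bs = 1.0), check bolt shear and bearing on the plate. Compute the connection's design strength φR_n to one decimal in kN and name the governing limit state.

Bolt shear: A_b = π(20)²/4 = 314.16 mm². φR_n = 0.75 × 372 × 314.16 × 5 × 2 = 876.5 kN.
Bearing (10 mm plate, F_u = 400 MPa): end bolts L_c = 26 − 22/2 = 15, R_n = min(1.2×15×10×400, 2.4×20×10×400) = 72 kN/bolt; interior L_c = 69 − 22 = 47, R_n = 192 kN/bolt. φR_n = 0.75 × (1×72 + 4×192) = 630.0 kN.
Governing: min(876.5, 630.0) = 630.0 kN → bearing.

630.0 kN (bearing governs)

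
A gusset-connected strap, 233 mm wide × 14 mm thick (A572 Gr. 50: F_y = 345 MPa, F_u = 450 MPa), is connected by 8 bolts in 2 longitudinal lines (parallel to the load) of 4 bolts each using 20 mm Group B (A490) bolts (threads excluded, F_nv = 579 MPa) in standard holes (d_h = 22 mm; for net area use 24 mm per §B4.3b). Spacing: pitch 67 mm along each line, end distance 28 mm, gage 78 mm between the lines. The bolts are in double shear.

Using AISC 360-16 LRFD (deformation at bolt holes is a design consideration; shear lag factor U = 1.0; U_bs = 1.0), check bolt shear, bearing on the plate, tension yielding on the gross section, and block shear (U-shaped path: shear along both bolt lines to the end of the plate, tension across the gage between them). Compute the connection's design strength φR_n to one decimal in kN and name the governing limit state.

Bolt shear: A_b = π(20)²/4 = 314.16 mm². φR_n = 0.75 × 579 × 314.16 × 8 × 2 = 2182.8 kN.
Bearing (14 mm plate, F_u = 450 MPa): end bolts L_c = 28 − 22/2 = 17, R_n = min(1.2×17×14×450, 2.4×20×14×450) = 128.52 kN/bolt; interior L_c = 67 − 22 = 45, R_n = 302.4 kN/bolt. φR_n = 0.75 × (2×128.52 + 6×302.4) = 1553.6 kN.
Tension yield (gross): A_g = 233×14 = 3262 mm². φR_n = 0.90 × 345 × 3262 = 1012.9 kN.
Block shear: shear path 2×[28+3×67] = 2×229 mm, A_gv = 6412, A_nv = 2×(229 − 3.5×24)×14 = 4060 mm²; tension across gage: (78 − 1×24)×14 = 756 mm². R_n = min(0.6×450×4060, 0.6×345×6412) + 1.0×450×756 = min(1096.2, 1327.3) + 340.2 = 1436.4 kN. φR_n = 0.75 × 1436.4 = 1077.3 kN.
Governing: min(2182.8, 1553.6, 1012.9, 1077.3) = 1012.9 kN → gross-section yield.

1012.9 kN (gross-section yield governs)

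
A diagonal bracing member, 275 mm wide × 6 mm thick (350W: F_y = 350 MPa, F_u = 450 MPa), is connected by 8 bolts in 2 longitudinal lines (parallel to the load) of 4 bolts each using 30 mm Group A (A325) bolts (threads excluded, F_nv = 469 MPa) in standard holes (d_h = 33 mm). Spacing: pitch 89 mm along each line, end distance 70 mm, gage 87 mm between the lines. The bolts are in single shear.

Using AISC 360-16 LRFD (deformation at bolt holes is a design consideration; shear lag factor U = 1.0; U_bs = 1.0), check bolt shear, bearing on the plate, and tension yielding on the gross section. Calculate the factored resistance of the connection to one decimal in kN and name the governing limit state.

Bolt shear: A_b = π(30)²/4 = 706.86 mm². φR_n = 0.75 × 469 × 706.86 × 8 × 1 = 1989.1 kN.
Bearing (6 mm plate, F_u = 450 MPa): end bolts L_c = 70 − 33/2 = 53.5, R_n = min(1.2×53.5×6×450, 2.4×30×6×450) = 173.34 kN/bolt; interior L_c = 89 − 33 = 56, R_n = 181.44 kN/bolt. φR_n = 0.75 × (2×173.34 + 6×181.44) = 1076.5 kN.
Tension yield (gross): A_g = 275×6 = 1650 mm². φR_n = 0.90 × 350 × 1650 = 519.8 kN.
Governing: min(1989.1, 1076.5, 519.8) = 519.8 kN → gross-section yield.

519.8 kN (gross-section yield governs)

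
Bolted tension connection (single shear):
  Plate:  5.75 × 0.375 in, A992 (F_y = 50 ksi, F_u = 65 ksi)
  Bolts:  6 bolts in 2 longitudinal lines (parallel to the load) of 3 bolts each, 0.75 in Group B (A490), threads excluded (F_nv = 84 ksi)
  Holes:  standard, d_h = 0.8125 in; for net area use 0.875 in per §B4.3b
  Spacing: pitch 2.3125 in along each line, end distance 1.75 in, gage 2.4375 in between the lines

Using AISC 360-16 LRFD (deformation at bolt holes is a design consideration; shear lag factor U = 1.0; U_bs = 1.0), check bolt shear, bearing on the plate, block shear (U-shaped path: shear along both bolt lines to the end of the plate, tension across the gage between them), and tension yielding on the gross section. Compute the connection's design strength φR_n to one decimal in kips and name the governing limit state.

Bolt shear: A_b = π(0.75)²/4 = 0.44179 in². φR_n = 0.75 × 84 × 0.44179 × 6 × 1 = 167.0 kips.
Bearing (0.375 in plate, F_u = 65 ksi): end bolts L_c = 1.75 − 0.8125/2 = 1.34375, R_n = min(1.2×1.34375×0.375×65, 2.4×0.75×0.375×65) = 39.305 kips/bolt; interior L_c = 2.3125 − 0.8125 = 1.5, R_n = 43.875 kips/bolt. φR_n = 0.75 × (2×39.305 + 4×43.875) = 190.6 kips.
Block shear: shear path 2×[1.75+2×2.3125] = 2×6.375 in, A_gv = 4.7813, A_nv = 2×(6.375 − 2.5×0.875)×0.375 = 3.1406 in²; tension across gage: (2.4375 − 1×0.875)×0.375 = 0.58594 in². R_n = min(0.6×65×3.1406, 0.6×50×4.7813) + 1.0×65×0.58594 = min(122.48, 143.44) + 38.086 = 160.57 kips. φR_n = 0.75 × 160.57 = 120.4 kips.
Tension yield (gross): A_g = 5.75×0.375 = 2.1563 in². φR_n = 0.90 × 50 × 2.1563 = 97.0 kips.
Governing: min(167.0, 190.6, 120.4, 97.0) = 97.0 kips → gross-section yield.

97.0 kips (gross-section yield governs)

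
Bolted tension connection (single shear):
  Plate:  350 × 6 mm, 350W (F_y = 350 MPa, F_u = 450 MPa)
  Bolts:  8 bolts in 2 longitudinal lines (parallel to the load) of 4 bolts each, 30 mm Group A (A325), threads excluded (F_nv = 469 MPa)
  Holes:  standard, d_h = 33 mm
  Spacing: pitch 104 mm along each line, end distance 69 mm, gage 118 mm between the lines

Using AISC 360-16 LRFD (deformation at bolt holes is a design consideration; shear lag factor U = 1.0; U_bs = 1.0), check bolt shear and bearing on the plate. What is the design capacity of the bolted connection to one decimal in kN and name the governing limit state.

Bolt shear: A_b = π(30)²/4 = 706.86 mm². φR_n = 0.75 × 469 × 706.86 × 8 × 1 = 1989.1 kN.
Bearing (6 mm plate, F_u = 450 MPa): end bolts L_c = 69 − 33/2 = 52.5, R_n = min(1.2×52.5×6×450, 2.4×30×6×450) = 170.1 kN/bolt; interior L_c = 104 − 33 = 71, R_n = 194.4 kN/bolt. φR_n = 0.75 × (2×170.1 + 6×194.4) = 1130.0 kN.
Governing: min(1989.1, 1130.0) = 1130.0 kN → bearing.

1130.0 kN (bearing governs)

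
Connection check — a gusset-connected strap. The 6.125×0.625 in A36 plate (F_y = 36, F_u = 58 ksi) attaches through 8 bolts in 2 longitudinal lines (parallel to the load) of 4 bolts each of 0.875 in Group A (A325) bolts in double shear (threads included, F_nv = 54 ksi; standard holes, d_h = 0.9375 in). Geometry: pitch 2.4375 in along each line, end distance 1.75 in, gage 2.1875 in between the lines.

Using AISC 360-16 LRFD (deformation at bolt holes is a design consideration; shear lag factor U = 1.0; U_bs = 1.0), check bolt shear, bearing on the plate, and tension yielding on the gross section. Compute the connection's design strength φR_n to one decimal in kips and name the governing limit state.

124.0 kips (gross-section yield governs)

Bolt shear: A_b = π(0.875)²/4 = 0.60132 in². φR_n = 0.75 × 54 × 0.60132 × 8 × 2 = 389.7 kips.
Bearing (0.625 in plate, F_u = 58 ksi): end bolts L_c = 1.75 − 0.9375/2 = 1.28125, R_n = min(1.2×1.28125×0.625×58, 2.4×0.875×0.625×58) = 55.734 kips/bolt; interior L_c = 2.4375 − 0.9375 = 1.5, R_n = 65.25 kips/bolt. φR_n = 0.75 × (2×55.734 + 6×65.25) = 377.2 kips.
Tension yield (gross): A_g = 6.125×0.625 = 3.8281 in². φR_n = 0.90 × 36 × 3.8281 = 124.0 kips.
Governing: min(389.7, 377.2, 124.0) = 124.0 kips → gross-section yield.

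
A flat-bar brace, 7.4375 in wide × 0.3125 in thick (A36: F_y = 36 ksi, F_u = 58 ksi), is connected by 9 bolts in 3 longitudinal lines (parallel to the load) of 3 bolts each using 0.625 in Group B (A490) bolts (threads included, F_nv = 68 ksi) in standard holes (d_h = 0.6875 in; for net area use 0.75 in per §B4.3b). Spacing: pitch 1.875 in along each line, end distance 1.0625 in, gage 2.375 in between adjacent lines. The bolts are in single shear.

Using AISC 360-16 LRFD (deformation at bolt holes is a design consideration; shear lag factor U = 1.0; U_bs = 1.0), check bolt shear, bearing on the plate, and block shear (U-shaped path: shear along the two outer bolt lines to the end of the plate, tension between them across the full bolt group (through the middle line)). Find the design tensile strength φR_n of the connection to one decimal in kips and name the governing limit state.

92.1 kips (block shear governs)

Bolt shear: A_b = π(0.625)²/4 = 0.3068 in². φR_n = 0.75 × 68 × 0.3068 × 9 × 1 = 140.8 kips.
Bearing (0.3125 in plate, F_u = 58 ksi): end bolts L_c = 1.0625 − 0.6875/2 = 0.71875, R_n = min(1.2×0.71875×0.3125×58, 2.4×0.625×0.3125×58) = 15.633 kips/bolt; interior L_c = 1.875 − 0.6875 = 1.1875, R_n = 25.828 kips/bolt. φR_n = 0.75 × (3×15.633 + 6×25.828) = 151.4 kips.
Block shear: shear path 2×[1.0625+2×1.875] = 2×4.8125 in, A_gv = 3.0078, A_nv = 2×(4.8125 − 2.5×0.75)×0.3125 = 1.8359 in²; tension across gage: (4.75 − 2×0.75)×0.3125 = 1.0156 in². R_n = min(0.6×58×1.8359, 0.6×36×3.0078) + 1.0×58×1.0156 = min(63.889, 64.968) + 58.905 = 122.79 kips. φR_n = 0.75 × 122.79 = 92.1 kips.
Governing: min(140.8, 151.4, 92.1) = 92.1 kips → block shear.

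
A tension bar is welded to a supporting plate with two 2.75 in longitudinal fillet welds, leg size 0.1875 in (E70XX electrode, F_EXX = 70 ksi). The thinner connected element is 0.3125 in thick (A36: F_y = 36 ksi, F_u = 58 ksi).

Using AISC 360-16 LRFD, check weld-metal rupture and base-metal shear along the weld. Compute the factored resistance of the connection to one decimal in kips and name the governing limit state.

23.0 kips (weld metal governs)

Weld metal: throat = 0.707×0.1875 = 0.13256 in, L = 2×2.75 = 5.5 in. φR_n = 0.75 × 0.6 × 70 × 0.13256 × 5.5 = 23.0 kips.
Base metal shear (0.3125 in plate): yield φR_n = 1.0×0.6×36×0.3125×5.5 = 37.1 kips; rupture φR_n = 0.75×0.6×58×0.3125×5.5 = 44.9 kips; take 37.1 kips (yield).
Governing: min(23.0, 37.1) = 23.0 kips → weld metal.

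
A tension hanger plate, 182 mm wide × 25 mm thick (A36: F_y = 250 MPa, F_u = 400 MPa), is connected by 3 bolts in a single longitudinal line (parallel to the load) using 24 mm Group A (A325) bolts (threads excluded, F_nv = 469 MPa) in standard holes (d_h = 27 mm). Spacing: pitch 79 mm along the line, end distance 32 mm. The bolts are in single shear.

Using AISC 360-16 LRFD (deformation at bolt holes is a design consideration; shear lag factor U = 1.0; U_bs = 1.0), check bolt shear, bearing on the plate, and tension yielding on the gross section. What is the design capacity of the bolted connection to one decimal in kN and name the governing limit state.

Bolt shear: A_b = π(24)²/4 = 452.39 mm². φR_n = 0.75 × 469 × 452.39 × 3 × 1 = 477.4 kN.
Bearing (25 mm plate, F_u = 400 MPa): end bolts L_c = 32 − 27/2 = 18.5, R_n = min(1.2×18.5×25×400, 2.4×24×25×400) = 222 kN/bolt; interior L_c = 79 − 27 = 52, R_n = 576 kN/bolt. φR_n = 0.75 × (1×222 + 2×576) = 1030.5 kN.
Tension yield (gross): A_g = 182×25 = 4550 mm². φR_n = 0.90 × 250 × 4550 = 1023.8 kN.
Governing: min(477.4, 1030.5, 1023.8) = 477.4 kN → bolt shear.

477.4 kN (bolt shear governs)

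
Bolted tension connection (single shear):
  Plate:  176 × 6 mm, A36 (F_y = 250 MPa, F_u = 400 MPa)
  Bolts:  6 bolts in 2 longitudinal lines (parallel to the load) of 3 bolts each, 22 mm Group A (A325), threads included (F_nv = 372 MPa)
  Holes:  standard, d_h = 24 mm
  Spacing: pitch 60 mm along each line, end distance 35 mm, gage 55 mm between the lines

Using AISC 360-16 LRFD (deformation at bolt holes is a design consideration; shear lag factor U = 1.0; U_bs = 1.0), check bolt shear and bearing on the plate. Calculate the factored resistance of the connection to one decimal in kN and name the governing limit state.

Bolt shear: A_b = π(22)²/4 = 380.13 mm². φR_n = 0.75 × 372 × 380.13 × 6 × 1 = 636.3 kN.
Bearing (6 mm plate, F_u = 400 MPa): end bolts L_c = 35 − 24/2 = 23, R_n = min(1.2×23×6×400, 2.4×22×6×400) = 66.24 kN/bolt; interior L_c = 60 − 24 = 36, R_n = 103.68 kN/bolt. φR_n = 0.75 × (2×66.24 + 4×103.68) = 410.4 kN.
Governing: min(636.3, 410.4) = 410.4 kN → bearing.

410.4 kN (bearing governs)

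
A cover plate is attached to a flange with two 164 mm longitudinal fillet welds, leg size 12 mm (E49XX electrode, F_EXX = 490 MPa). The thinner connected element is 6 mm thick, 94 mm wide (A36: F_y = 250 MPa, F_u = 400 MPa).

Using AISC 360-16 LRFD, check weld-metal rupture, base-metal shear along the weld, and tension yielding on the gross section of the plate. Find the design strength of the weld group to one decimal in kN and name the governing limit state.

126.9 kN (gross-section yield governs)

Weld metal: throat = 0.707×12 = 8.484 mm, L = 2×164 = 328 mm. φR_n = 0.75 × 0.6 × 490 × 8.484 × 328 = 613.6 kN.
Base metal shear (6 mm plate): yield φR_n = 1.0×0.6×250×6×328 = 295.2 kN; rupture φR_n = 0.75×0.6×400×6×328 = 354.2 kN; take 295.2 kN (yield).
Tension yield (gross): A_g = 94×6 = 564 mm². φR_n = 0.90 × 250 × 564 = 126.9 kN.
Governing: min(613.6, 295.2, 126.9) = 126.9 kN → gross-section yield.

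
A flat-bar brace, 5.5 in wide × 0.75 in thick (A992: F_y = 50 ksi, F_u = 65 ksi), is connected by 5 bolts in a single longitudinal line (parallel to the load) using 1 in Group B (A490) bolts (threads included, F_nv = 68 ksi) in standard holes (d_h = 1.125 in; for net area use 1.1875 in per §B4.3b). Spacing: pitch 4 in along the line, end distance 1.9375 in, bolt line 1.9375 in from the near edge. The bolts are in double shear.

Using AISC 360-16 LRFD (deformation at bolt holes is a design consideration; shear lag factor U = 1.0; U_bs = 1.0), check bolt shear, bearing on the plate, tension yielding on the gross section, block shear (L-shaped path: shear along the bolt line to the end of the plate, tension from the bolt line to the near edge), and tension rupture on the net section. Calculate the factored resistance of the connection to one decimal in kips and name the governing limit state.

Bolt shear: A_b = π(1)²/4 = 0.7854 in². φR_n = 0.75 × 68 × 0.7854 × 5 × 2 = 400.6 kips.
Bearing (0.75 in plate, F_u = 65 ksi): end bolts L_c = 1.9375 − 1.125/2 = 1.375, R_n = min(1.2×1.375×0.75×65, 2.4×1×0.75×65) = 80.438 kips/bolt; interior L_c = 4 − 1.125 = 2.875, R_n = 117 kips/bolt. φR_n = 0.75 × (1×80.438 + 4×117) = 411.3 kips.
Tension yield (gross): A_g = 5.5×0.75 = 4.125 in². φR_n = 0.90 × 50 × 4.125 = 185.6 kips.
Block shear: shear path 1×[1.9375+4×4] = 1×17.9375 in, A_gv = 13.453, A_nv = 1×(17.9375 − 4.5×1.1875)×0.75 = 9.4453 in²; tension to near edge: (1.9375 − 0.5×1.1875)×0.75 = 1.0078 in². R_n = min(0.6×65×9.4453, 0.6×50×13.453) + 1.0×65×1.0078 = min(368.37, 403.59) + 65.507 = 433.88 kips. φR_n = 0.75 × 433.88 = 325.4 kips.
Tension rupture (net): A_n = (5.5 − 1×1.1875)×0.75 = 3.2344 in² (U = 1.0, A_e = A_n). φR_n = 0.75 × 65 × 3.2344 = 157.7 kips.
Governing: min(400.6, 411.3, 185.6, 325.4, 157.7) = 157.7 kips → net-section rupture.

157.7 kips (net-section rupture governs)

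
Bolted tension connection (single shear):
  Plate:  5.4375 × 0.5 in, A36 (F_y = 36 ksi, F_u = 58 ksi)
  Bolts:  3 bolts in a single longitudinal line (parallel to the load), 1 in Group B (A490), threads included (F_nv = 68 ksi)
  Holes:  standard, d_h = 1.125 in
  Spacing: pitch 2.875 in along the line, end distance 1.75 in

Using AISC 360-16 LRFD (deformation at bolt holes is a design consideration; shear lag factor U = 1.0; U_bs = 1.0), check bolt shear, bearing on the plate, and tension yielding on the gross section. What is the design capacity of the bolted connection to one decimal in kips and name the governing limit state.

Bolt shear: A_b = π(1)²/4 = 0.7854 in². φR_n = 0.75 × 68 × 0.7854 × 3 × 1 = 120.2 kips.
Bearing (0.5 in plate, F_u = 58 ksi): end bolts L_c = 1.75 − 1.125/2 = 1.1875, R_n = min(1.2×1.1875×0.5×58, 2.4×1×0.5×58) = 41.325 kips/bolt; interior L_c = 2.875 − 1.125 = 1.75, R_n = 60.9 kips/bolt. φR_n = 0.75 × (1×41.325 + 2×60.9) = 122.3 kips.
Tension yield (gross): A_g = 5.4375×0.5 = 2.7188 in². φR_n = 0.90 × 36 × 2.7188 = 88.1 kips.
Governing: min(120.2, 122.3, 88.1) = 88.1 kips → gross-section yield.

88.1 kips (gross-section yield governs)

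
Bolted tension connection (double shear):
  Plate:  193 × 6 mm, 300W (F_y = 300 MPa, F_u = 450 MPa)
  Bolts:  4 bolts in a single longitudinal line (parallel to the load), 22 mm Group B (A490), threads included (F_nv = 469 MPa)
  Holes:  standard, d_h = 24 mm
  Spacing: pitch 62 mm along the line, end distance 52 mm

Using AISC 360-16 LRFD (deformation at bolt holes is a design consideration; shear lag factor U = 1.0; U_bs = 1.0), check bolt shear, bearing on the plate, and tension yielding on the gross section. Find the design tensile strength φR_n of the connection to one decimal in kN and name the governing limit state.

Bolt shear: A_b = π(22)²/4 = 380.13 mm². φR_n = 0.75 × 469 × 380.13 × 4 × 2 = 1069.7 kN.
Bearing (6 mm plate, F_u = 450 MPa): end bolts L_c = 52 − 24/2 = 40, R_n = min(1.2×40×6×450, 2.4×22×6×450) = 129.6 kN/bolt; interior L_c = 62 − 24 = 38, R_n = 123.12 kN/bolt. φR_n = 0.75 × (1×129.6 + 3×123.12) = 374.2 kN.
Tension yield (gross): A_g = 193×6 = 1158 mm². φR_n = 0.90 × 300 × 1158 = 312.7 kN.
Governing: min(1069.7, 374.2, 312.7) = 312.7 kN → gross-section yield.

312.7 kN (gross-section yield governs)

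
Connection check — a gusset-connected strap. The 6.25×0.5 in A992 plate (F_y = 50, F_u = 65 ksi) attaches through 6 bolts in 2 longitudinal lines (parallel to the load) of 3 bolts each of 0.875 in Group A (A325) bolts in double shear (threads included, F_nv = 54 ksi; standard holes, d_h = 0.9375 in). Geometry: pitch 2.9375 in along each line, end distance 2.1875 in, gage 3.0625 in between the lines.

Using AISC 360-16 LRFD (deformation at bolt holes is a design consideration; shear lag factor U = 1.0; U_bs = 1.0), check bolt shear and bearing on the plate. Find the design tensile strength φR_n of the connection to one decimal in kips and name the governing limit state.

292.2 kips (bolt shear governs)

Bolt shear: A_b = π(0.875)²/4 = 0.60132 in². φR_n = 0.75 × 54 × 0.60132 × 6 × 2 = 292.2 kips.
Bearing (0.5 in plate, F_u = 65 ksi): end bolts L_c = 2.1875 − 0.9375/2 = 1.71875, R_n = min(1.2×1.71875×0.5×65, 2.4×0.875×0.5×65) = 67.031 kips/bolt; interior L_c = 2.9375 − 0.9375 = 2, R_n = 68.25 kips/bolt. φR_n = 0.75 × (2×67.031 + 4×68.25) = 305.3 kips.
Governing: min(292.2, 305.3) = 292.2 kips → bolt shear.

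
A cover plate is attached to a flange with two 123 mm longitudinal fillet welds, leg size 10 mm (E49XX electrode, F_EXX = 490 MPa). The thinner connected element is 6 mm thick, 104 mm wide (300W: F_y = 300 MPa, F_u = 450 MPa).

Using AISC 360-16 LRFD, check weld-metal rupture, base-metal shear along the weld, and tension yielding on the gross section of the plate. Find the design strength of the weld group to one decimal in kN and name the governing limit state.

168.5 kN (gross-section yield governs)

Weld metal: throat = 0.707×10 = 7.07 mm, L = 2×123 = 246 mm. φR_n = 0.75 × 0.6 × 490 × 7.07 × 246 = 383.5 kN.
Base metal shear (6 mm plate): yield φR_n = 1.0×0.6×300×6×246 = 265.7 kN; rupture φR_n = 0.75×0.6×450×6×246 = 298.9 kN; take 265.7 kN (yield).
Tension yield (gross): A_g = 104×6 = 624 mm². φR_n = 0.90 × 300 × 624 = 168.5 kN.
Governing: min(383.5, 265.7, 168.5) = 168.5 kN → gross-section yield.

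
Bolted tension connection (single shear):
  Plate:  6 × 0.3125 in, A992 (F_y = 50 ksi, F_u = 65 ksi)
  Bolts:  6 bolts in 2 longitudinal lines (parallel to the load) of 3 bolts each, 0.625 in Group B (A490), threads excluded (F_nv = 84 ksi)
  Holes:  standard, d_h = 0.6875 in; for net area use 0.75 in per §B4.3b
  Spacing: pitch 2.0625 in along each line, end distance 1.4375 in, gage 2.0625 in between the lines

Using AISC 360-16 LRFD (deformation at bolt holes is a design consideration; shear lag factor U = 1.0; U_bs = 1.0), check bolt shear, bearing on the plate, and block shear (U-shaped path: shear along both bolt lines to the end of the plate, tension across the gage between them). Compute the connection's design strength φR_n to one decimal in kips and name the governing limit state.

87.4 kips (block shear governs)

Bolt shear: A_b = π(0.625)²/4 = 0.3068 in². φR_n = 0.75 × 84 × 0.3068 × 6 × 1 = 116.0 kips.
Bearing (0.3125 in plate, F_u = 65 ksi): end bolts L_c = 1.4375 − 0.6875/2 = 1.09375, R_n = min(1.2×1.09375×0.3125×65, 2.4×0.625×0.3125×65) = 26.66 kips/bolt; interior L_c = 2.0625 − 0.6875 = 1.375, R_n = 30.469 kips/bolt. φR_n = 0.75 × (2×26.66 + 4×30.469) = 131.4 kips.
Block shear: shear path 2×[1.4375+2×2.0625] = 2×5.5625 in, A_gv = 3.4766, A_nv = 2×(5.5625 − 2.5×0.75)×0.3125 = 2.3047 in²; tension across gage: (2.0625 − 1×0.75)×0.3125 = 0.41016 in². R_n = min(0.6×65×2.3047, 0.6×50×3.4766) + 1.0×65×0.41016 = min(89.883, 104.3) + 26.66 = 116.54 kips. φR_n = 0.75 × 116.54 = 87.4 kips.
Governing: min(116.0, 131.4, 87.4) = 87.4 kips → block shear.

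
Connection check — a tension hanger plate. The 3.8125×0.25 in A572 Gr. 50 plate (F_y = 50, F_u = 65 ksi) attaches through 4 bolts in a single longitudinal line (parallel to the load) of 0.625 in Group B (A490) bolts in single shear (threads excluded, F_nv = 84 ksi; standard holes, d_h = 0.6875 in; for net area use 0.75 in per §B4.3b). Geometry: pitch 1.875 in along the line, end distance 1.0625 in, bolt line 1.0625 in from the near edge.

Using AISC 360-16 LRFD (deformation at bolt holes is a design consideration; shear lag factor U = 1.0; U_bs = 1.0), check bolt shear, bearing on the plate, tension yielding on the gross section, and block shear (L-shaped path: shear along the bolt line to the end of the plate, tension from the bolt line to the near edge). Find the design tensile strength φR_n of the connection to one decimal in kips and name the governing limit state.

38.1 kips (block shear governs)

Bolt shear: A_b = π(0.625)²/4 = 0.3068 in². φR_n = 0.75 × 84 × 0.3068 × 4 × 1 = 77.3 kips.
Bearing (0.25 in plate, F_u = 65 ksi): end bolts L_c = 1.0625 − 0.6875/2 = 0.71875, R_n = min(1.2×0.71875×0.25×65, 2.4×0.625×0.25×65) = 14.016 kips/bolt; interior L_c = 1.875 − 0.6875 = 1.1875, R_n = 23.156 kips/bolt. φR_n = 0.75 × (1×14.016 + 3×23.156) = 62.6 kips.
Tension yield (gross): A_g = 3.8125×0.25 = 0.95313 in². φR_n = 0.90 × 50 × 0.95313 = 42.9 kips.
Block shear: shear path 1×[1.0625+3×1.875] = 1×6.6875 in, A_gv = 1.6719, A_nv = 1×(6.6875 − 3.5×0.75)×0.25 = 1.0156 in²; tension to near edge: (1.0625 − 0.5×0.75)×0.25 = 0.17188 in². R_n = min(0.6×65×1.0156, 0.6×50×1.6719) + 1.0×65×0.17188 = min(39.608, 50.157) + 11.172 = 50.78 kips. φR_n = 0.75 × 50.78 = 38.1 kips.
Governing: min(77.3, 62.6, 42.9, 38.1) = 38.1 kips → block shear.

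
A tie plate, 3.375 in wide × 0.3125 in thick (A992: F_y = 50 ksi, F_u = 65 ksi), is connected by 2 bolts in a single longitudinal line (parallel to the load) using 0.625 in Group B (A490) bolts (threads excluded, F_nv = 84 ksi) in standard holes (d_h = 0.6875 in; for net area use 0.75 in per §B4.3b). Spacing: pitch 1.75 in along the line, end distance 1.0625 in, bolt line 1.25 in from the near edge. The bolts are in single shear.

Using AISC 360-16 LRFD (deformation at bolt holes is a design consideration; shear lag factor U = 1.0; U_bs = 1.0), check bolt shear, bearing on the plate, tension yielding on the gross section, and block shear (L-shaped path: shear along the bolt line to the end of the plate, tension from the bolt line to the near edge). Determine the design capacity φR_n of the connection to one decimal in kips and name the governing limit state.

Bolt shear: A_b = π(0.625)²/4 = 0.3068 in². φR_n = 0.75 × 84 × 0.3068 × 2 × 1 = 38.7 kips.
Bearing (0.3125 in plate, F_u = 65 ksi): end bolts L_c = 1.0625 − 0.6875/2 = 0.71875, R_n = min(1.2×0.71875×0.3125×65, 2.4×0.625×0.3125×65) = 17.52 kips/bolt; interior L_c = 1.75 − 0.6875 = 1.0625, R_n = 25.898 kips/bolt. φR_n = 0.75 × (1×17.52 + 1×25.898) = 32.6 kips.
Tension yield (gross): A_g = 3.375×0.3125 = 1.0547 in². φR_n = 0.90 × 50 × 1.0547 = 47.5 kips.
Block shear: shear path 1×[1.0625+1×1.75] = 1×2.8125 in, A_gv = 0.87891, A_nv = 1×(2.8125 − 1.5×0.75)×0.3125 = 0.52734 in²; tension to near edge: (1.25 − 0.5×0.75)×0.3125 = 0.27344 in². R_n = min(0.6×65×0.52734, 0.6×50×0.87891) + 1.0×65×0.27344 = min(20.566, 26.367) + 17.774 = 38.34 kips. φR_n = 0.75 × 38.34 = 28.8 kips.
Governing: min(38.7, 32.6, 47.5, 28.8) = 28.8 kips → block shear.

28.8 kips (block shear governs)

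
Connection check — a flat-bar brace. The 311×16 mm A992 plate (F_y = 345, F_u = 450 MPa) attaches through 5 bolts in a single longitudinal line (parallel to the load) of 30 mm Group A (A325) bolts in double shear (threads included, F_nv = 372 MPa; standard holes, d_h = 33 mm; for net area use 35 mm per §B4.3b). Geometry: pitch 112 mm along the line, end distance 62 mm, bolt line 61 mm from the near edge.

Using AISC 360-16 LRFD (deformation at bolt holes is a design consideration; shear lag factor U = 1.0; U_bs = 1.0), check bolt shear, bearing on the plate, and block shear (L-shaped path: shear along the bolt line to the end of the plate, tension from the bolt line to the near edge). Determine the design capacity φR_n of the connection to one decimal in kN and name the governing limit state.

Bolt shear: A_b = π(30)²/4 = 706.86 mm². φR_n = 0.75 × 372 × 706.86 × 5 × 2 = 1972.1 kN.
Bearing (16 mm plate, F_u = 450 MPa): end bolts L_c = 62 − 33/2 = 45.5, R_n = min(1.2×45.5×16×450, 2.4×30×16×450) = 393.12 kN/bolt; interior L_c = 112 − 33 = 79, R_n = 518.4 kN/bolt. φR_n = 0.75 × (1×393.12 + 4×518.4) = 1850.0 kN.
Block shear: shear path 1×[62+4×112] = 1×510 mm, A_gv = 8160, A_nv = 1×(510 − 4.5×35)×16 = 5640 mm²; tension to near edge: (61 − 0.5×35)×16 = 696 mm². R_n = min(0.6×450×5640, 0.6×345×8160) + 1.0×450×696 = min(1522.8, 1689.1) + 313.2 = 1836 kN. φR_n = 0.75 × 1836 = 1377.0 kN.
Governing: min(1972.1, 1850.0, 1377.0) = 1377.0 kN → block shear.

1377.0 kN (block shear governs)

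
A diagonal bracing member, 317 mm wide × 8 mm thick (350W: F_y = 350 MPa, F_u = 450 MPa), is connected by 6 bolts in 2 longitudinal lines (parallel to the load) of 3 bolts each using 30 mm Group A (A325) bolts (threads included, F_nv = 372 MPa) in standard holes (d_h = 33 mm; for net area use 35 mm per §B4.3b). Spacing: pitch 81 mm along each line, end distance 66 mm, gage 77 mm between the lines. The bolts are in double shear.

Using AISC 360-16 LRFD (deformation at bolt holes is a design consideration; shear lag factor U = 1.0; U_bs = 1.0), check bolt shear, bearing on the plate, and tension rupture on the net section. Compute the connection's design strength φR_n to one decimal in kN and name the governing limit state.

666.9 kN (net-section rupture governs)

Bolt shear: A_b = π(30)²/4 = 706.86 mm². φR_n = 0.75 × 372 × 706.86 × 6 × 2 = 2366.6 kN.
Bearing (8 mm plate, F_u = 450 MPa): end bolts L_c = 66 − 33/2 = 49.5, R_n = min(1.2×49.5×8×450, 2.4×30×8×450) = 213.84 kN/bolt; interior L_c = 81 − 33 = 48, R_n = 207.36 kN/bolt. φR_n = 0.75 × (2×213.84 + 4×207.36) = 942.8 kN.
Tension rupture (net): A_n = (317 − 2×35)×8 = 1976 mm² (U = 1.0, A_e = A_n). φR_n = 0.75 × 450 × 1976 = 666.9 kN.
Governing: min(2366.6, 942.8, 666.9) = 666.9 kN → net-section rupture.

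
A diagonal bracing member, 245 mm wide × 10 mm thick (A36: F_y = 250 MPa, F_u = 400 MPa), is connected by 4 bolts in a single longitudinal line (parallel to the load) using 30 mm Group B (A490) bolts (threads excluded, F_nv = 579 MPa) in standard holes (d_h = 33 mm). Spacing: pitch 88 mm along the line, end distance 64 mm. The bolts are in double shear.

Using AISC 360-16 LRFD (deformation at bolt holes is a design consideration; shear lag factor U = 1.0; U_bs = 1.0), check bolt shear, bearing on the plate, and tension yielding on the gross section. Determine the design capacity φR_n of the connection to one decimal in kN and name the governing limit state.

Bolt shear: A_b = π(30)²/4 = 706.86 mm². φR_n = 0.75 × 579 × 706.86 × 4 × 2 = 2455.6 kN.
Bearing (10 mm plate, F_u = 400 MPa): end bolts L_c = 64 − 33/2 = 47.5, R_n = min(1.2×47.5×10×400, 2.4×30×10×400) = 228 kN/bolt; interior L_c = 88 − 33 = 55, R_n = 264 kN/bolt. φR_n = 0.75 × (1×228 + 3×264) = 765.0 kN.
Tension yield (gross): A_g = 245×10 = 2450 mm². φR_n = 0.90 × 250 × 2450 = 551.3 kN.
Governing: min(2455.6, 765.0, 551.3) = 551.3 kN → gross-section yield.

551.3 kN (gross-section yield governs)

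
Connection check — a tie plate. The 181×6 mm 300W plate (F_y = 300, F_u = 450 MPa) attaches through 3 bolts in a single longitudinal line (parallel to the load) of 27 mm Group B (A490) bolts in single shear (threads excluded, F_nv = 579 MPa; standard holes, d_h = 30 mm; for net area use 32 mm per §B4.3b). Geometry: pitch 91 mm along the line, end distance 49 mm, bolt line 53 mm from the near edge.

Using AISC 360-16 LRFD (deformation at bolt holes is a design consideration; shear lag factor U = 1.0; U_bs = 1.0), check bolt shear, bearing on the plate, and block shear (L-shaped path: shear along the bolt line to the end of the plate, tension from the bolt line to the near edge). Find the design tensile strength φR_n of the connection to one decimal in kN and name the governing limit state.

Bolt shear: A_b = π(27)²/4 = 572.56 mm². φR_n = 0.75 × 579 × 572.56 × 3 × 1 = 745.9 kN.
Bearing (6 mm plate, F_u = 450 MPa): end bolts L_c = 49 − 30/2 = 34, R_n = min(1.2×34×6×450, 2.4×27×6×450) = 110.16 kN/bolt; interior L_c = 91 − 30 = 61, R_n = 174.96 kN/bolt. φR_n = 0.75 × (1×110.16 + 2×174.96) = 345.1 kN.
Block shear: shear path 1×[49+2×91] = 1×231 mm, A_gv = 1386, A_nv = 1×(231 − 2.5×32)×6 = 906 mm²; tension to near edge: (53 − 0.5×32)×6 = 222 mm². R_n = min(0.6×450×906, 0.6×300×1386) + 1.0×450×222 = min(244.62, 249.48) + 99.9 = 344.52 kN. φR_n = 0.75 × 344.52 = 258.4 kN.
Governing: min(745.9, 345.1, 258.4) = 258.4 kN → block shear.

258.4 kN (block shear governs)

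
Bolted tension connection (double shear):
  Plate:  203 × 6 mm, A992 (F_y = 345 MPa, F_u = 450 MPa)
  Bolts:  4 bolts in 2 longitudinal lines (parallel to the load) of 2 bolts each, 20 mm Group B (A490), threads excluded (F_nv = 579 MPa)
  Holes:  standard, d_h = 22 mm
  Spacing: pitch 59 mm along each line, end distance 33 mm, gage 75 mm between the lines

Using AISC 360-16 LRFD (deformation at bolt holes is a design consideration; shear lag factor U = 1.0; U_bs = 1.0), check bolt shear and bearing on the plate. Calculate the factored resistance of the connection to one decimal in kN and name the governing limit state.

Bolt shear: A_b = π(20)²/4 = 314.16 mm². φR_n = 0.75 × 579 × 314.16 × 4 × 2 = 1091.4 kN.
Bearing (6 mm plate, F_u = 450 MPa): end bolts L_c = 33 − 22/2 = 22, R_n = min(1.2×22×6×450, 2.4×20×6×450) = 71.28 kN/bolt; interior L_c = 59 − 22 = 37, R_n = 119.88 kN/bolt. φR_n = 0.75 × (2×71.28 + 2×119.88) = 286.7 kN.
Governing: min(1091.4, 286.7) = 286.7 kN → bearing.

286.7 kN (bearing governs)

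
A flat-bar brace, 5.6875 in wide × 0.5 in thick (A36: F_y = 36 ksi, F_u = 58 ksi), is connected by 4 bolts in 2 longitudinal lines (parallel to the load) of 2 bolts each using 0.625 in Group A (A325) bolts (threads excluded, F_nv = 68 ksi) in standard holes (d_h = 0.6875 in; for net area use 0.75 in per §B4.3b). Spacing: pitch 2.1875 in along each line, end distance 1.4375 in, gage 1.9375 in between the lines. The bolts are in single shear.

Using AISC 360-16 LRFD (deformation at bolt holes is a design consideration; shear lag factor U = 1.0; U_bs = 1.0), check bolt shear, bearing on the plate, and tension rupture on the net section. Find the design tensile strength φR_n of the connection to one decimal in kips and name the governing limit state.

62.6 kips (bolt shear governs)

Bolt shear: A_b = π(0.625)²/4 = 0.3068 in². φR_n = 0.75 × 68 × 0.3068 × 4 × 1 = 62.6 kips.
Bearing (0.5 in plate, F_u = 58 ksi): end bolts L_c = 1.4375 − 0.6875/2 = 1.09375, R_n = min(1.2×1.09375×0.5×58, 2.4×0.625×0.5×58) = 38.063 kips/bolt; interior L_c = 2.1875 − 0.6875 = 1.5, R_n = 43.5 kips/bolt. φR_n = 0.75 × (2×38.063 + 2×43.5) = 122.3 kips.
Tension rupture (net): A_n = (5.6875 − 2×0.75)×0.5 = 2.0938 in² (U = 1.0, A_e = A_n). φR_n = 0.75 × 58 × 2.0938 = 91.1 kips.
Governing: min(62.6, 122.3, 91.1) = 62.6 kips → bolt shear.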